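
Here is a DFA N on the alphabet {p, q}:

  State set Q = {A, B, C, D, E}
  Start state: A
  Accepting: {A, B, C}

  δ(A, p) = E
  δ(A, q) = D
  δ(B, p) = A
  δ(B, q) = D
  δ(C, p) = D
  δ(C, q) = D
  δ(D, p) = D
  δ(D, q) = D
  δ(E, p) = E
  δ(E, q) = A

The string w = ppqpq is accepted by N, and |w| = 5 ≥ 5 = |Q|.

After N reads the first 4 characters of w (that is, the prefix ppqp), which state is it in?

Run of N on the first 4 characters of w = p p q p:
  step 0: A  (start)
  step 1: E  (read p: A→E)
  step 2: E  (read p: E→E)
  step 3: A  (read q: E→A)
  step 4: E  (read p: A→E)

After reading 4 characters, N is in state E.

E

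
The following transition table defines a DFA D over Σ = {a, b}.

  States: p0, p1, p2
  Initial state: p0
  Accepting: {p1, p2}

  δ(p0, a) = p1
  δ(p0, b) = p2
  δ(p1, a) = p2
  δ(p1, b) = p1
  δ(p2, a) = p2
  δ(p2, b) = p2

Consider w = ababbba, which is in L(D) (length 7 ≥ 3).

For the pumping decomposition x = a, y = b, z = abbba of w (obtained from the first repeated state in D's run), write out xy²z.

abbabbba

xy^2z = a·b·b·abbba = abbabbba.
Reading y = b takes D from p1 back to p1, so after x·y·y the machine is still in p1, and z then leads to the accepting state p2. Hence abbabbba ∈ L(D).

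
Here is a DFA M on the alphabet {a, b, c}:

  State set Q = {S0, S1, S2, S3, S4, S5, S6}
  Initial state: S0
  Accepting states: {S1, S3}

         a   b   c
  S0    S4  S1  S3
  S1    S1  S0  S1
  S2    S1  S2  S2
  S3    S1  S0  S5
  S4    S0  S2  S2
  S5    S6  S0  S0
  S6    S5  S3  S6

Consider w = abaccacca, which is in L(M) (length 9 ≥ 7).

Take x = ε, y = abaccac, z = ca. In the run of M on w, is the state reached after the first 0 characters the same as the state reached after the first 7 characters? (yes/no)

no

Run of M on the first 7 characters of w = a b a c c a c:
  step 0: S0  (start)
  step 1: S4  (read a: S0→S4)
  step 2: S2  (read b: S4→S2)
  step 3: S1  (read a: S2→S1)
  step 4: S1  (read c: S1→S1)
  step 5: S1  (read c: S1→S1)
  step 6: S1  (read a: S1→S1)
  step 7: S1  (read c: S1→S1)

After x (step 0): S0. After xy (step 7): S1.
They differ (S0 ≠ S1), so y is not a cycle from the state after x; this split is not the one the pumping-lemma construction produces, and pumping y need not keep the string in L(M).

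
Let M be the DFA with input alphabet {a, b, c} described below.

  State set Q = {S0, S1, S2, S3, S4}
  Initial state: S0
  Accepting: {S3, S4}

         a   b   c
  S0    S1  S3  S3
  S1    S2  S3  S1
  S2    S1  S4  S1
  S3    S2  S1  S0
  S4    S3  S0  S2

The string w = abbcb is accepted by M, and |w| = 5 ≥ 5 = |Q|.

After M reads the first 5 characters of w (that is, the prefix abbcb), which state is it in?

Run of M on the first 5 characters of w = a b b c b:
  step 0: S0  (start)
  step 1: S1  (read a: S0→S1)
  step 2: S3  (read b: S1→S3)
  step 3: S1  (read b: S3→S1)
  step 4: S1  (read c: S1→S1)
  step 5: S3  (read b: S1→S3)

After reading 5 characters, M is in state S3.
(This kind of state-tracing is the core of the pumping-lemma construction: with 5 states, pigeonhole forces a repeat within the first 5 steps.)

S3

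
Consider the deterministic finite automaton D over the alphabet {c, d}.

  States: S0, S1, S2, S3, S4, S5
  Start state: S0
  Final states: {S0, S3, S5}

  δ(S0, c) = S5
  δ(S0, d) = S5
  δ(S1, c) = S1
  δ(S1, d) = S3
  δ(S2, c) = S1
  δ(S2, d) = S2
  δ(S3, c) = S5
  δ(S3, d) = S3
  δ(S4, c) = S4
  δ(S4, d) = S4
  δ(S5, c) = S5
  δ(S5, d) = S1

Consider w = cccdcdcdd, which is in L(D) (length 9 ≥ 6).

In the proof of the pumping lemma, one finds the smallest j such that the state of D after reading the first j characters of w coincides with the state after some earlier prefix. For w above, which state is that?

S5

Run of D on w = c c c d c d c d d:
  step 0: S0  (start)
  step 1: S5  (read c: S0→S5)
  step 2: S5  (read c: S5→S5)   ← first repeat (S5 seen earlier)
  step 3: S5  (read c: S5→S5)
  step 4: S1  (read d: S5→S1)
  step 5: S1  (read c: S1→S1)
  step 6: S3  (read d: S1→S3)
  step 7: S5  (read c: S3→S5)
  step 8: S1  (read d: S5→S1)
  step 9: S3  (read d: S1→S3)

The earliest repeat is at step j = 2: D is in S5, which it already visited at step i = 1.
Since D has 6 states, any run of length ≥ 6 visits 6+1 states, so by pigeonhole some state repeats within the first 6 steps — that repeat gives the pumpable loop.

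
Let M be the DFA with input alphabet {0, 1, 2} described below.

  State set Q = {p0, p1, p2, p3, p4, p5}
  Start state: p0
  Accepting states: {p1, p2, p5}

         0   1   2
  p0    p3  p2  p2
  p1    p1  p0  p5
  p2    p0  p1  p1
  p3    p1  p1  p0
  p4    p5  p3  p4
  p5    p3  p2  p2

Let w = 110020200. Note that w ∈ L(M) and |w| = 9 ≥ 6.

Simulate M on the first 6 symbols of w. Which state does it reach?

p3

State sequence: p0 -1-> p2 -1-> p1 -0-> p1 -0-> p1 -2-> p5 -0-> p3

After reading 6 characters, M is in state p3.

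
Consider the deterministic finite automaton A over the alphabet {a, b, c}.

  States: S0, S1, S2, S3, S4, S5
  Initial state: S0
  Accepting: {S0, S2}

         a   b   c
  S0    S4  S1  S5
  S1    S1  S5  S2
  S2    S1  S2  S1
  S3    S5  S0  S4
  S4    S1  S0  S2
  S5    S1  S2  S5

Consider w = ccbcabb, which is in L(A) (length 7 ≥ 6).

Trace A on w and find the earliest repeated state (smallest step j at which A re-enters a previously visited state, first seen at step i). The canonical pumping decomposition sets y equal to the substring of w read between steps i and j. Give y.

State sequence: S0 -c-> S5 -c-> S5 -b-> S2 -c-> S1 -a-> S1 -b-> S5 -b-> S2
First repeat at step 2: S5 was already visited.

So i = 1, j = 2, giving x = w[0:1] = c, y = w[1:2] = c, z = w[2:7] = bcabb.
Check: |xy| = 2 ≤ 6 and |y| = 1 ≥ 1. Reading y takes A from S5 back to S5, so every xyⁱz is accepted.
Since A has 6 states, any run of length ≥ 6 visits 6+1 states, so by pigeonhole some state repeats within the first 6 steps — that repeat gives the pumpable loop.

c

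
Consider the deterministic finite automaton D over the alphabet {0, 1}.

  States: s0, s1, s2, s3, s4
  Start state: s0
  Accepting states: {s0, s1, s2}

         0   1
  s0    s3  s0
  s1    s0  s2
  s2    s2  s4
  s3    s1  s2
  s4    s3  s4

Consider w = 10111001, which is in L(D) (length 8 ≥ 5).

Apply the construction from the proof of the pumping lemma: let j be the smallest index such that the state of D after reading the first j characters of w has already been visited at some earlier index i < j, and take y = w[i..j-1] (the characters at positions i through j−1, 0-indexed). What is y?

1

Run of D on w = 1 0 1 1 1 0 0 1:
  step 0: s0  (start)
  step 1: s0  (read 1: s0→s0)   ← first repeat (s0 seen earlier)
  step 2: s3  (read 0: s0→s3)
  step 3: s2  (read 1: s3→s2)
  step 4: s4  (read 1: s2→s4)
  step 5: s4  (read 1: s4→s4)
  step 6: s3  (read 0: s4→s3)
  step 7: s1  (read 0: s3→s1)
  step 8: s2  (read 1: s1→s2)

So i = 0, j = 1, giving x = w[0:0] = ε, y = w[0:1] = 1, z = w[1:8] = 0111001.
Check: |xy| = 1 ≤ 5 and |y| = 1 ≥ 1. Reading y takes D from s0 back to s0, so every xyⁱz is accepted.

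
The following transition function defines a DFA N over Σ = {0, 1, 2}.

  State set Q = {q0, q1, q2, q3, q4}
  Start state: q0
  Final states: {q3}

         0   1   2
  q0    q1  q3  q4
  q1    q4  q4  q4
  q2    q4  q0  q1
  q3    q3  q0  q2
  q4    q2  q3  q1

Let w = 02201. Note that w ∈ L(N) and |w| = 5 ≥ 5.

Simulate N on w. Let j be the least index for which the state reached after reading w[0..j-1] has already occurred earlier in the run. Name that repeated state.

q1

State sequence: q0 -0-> q1 -2-> q4 -2-> q1 -0-> q4 -1-> q3
First repeat at step 3: q1 was already visited.

The earliest repeat is at step j = 3: N is in q1, which it already visited at step i = 1.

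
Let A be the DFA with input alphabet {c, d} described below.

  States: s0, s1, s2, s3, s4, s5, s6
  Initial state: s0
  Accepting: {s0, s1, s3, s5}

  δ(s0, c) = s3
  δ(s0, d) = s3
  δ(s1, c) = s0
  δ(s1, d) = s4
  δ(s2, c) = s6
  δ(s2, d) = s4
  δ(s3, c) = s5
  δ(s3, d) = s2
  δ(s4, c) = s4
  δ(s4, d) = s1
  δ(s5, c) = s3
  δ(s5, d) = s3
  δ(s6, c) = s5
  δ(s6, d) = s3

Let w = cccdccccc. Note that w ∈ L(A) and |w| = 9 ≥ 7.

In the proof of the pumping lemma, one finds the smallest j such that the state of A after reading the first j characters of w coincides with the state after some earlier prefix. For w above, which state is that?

State sequence: s0 -c-> s3 -c-> s5 -c-> s3 -d-> s2 -c-> s6 -c-> s5 -c-> s3 -c-> s5 -c-> s3
First repeat at step 3: s3 was already visited.

The earliest repeat is at step j = 3: A is in s3, which it already visited at step i = 1.
Pumping length from the standard proof: p = 7 (the number of states). The repeated state found above gives |xy| = j ≤ 7 and |y| = j − i ≥ 1.

s3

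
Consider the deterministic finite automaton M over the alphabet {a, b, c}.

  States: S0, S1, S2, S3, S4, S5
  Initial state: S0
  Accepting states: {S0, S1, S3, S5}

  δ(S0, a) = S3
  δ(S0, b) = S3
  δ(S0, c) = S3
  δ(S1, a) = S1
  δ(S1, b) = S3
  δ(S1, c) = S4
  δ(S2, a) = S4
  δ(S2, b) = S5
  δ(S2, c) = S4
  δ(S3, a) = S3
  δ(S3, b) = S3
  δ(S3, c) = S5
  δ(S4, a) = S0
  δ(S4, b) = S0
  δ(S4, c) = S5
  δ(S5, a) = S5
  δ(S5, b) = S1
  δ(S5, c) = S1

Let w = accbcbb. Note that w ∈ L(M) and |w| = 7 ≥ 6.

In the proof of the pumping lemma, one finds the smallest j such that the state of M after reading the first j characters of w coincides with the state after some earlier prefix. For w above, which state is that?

Run of M on w = a c c b c b b:
  step 0: S0  (start)
  step 1: S3  (read a: S0→S3)
  step 2: S5  (read c: S3→S5)
  step 3: S1  (read c: S5→S1)
  step 4: S3  (read b: S1→S3)   ← first repeat (S3 seen earlier)
  step 5: S5  (read c: S3→S5)
  step 6: S1  (read b: S5→S1)
  step 7: S3  (read b: S1→S3)

The earliest repeat is at step j = 4: M is in S3, which it already visited at step i = 1.

S3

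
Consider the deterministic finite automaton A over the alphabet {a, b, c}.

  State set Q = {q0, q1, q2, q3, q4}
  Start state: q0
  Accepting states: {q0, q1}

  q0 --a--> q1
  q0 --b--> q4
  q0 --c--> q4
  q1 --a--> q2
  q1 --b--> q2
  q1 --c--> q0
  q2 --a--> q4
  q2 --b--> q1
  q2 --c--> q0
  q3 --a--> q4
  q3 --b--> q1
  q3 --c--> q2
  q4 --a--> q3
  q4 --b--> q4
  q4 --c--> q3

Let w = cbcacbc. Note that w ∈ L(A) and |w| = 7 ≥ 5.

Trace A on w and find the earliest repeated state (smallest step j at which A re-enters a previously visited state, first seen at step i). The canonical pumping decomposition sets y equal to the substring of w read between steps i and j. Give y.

b

State sequence: q0 -c-> q4 -b-> q4 -c-> q3 -a-> q4 -c-> q3 -b-> q1 -c-> q0
First repeat at step 2: q4 was already visited.

So i = 1, j = 2, giving x = w[0:1] = c, y = w[1:2] = b, z = w[2:7] = cacbc.
Check: |xy| = 2 ≤ 5 and |y| = 1 ≥ 1. Reading y takes A from q4 back to q4, so every xyⁱz is accepted.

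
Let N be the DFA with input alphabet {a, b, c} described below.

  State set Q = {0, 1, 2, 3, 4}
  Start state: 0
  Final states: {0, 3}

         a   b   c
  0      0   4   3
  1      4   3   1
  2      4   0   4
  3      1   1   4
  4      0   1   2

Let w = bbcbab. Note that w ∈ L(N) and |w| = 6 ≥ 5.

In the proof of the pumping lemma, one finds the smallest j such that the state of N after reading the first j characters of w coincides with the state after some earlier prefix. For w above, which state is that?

State sequence: 0 -b-> 4 -b-> 1 -c-> 1 -b-> 3 -a-> 1 -b-> 3
First repeat at step 3: 1 was already visited.

The earliest repeat is at step j = 3: N is in 1, which it already visited at step i = 2.

1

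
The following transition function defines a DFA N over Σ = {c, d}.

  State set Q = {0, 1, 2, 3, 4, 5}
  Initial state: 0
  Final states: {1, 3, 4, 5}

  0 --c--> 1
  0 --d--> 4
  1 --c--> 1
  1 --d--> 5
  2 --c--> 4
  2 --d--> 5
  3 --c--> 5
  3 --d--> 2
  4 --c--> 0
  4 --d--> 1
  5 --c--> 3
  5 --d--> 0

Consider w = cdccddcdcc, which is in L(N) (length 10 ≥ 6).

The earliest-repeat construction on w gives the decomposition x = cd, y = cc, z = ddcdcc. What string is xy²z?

xy^2z = cd·cc·cc·ddcdcc = cdccccddcdcc.
Reading y = cc takes N from 5 back to 5, so after x·y·y the machine is still in 5, and z then leads to the accepting state 1. Hence cdccccddcdcc ∈ L(N).

cdccccddcdcc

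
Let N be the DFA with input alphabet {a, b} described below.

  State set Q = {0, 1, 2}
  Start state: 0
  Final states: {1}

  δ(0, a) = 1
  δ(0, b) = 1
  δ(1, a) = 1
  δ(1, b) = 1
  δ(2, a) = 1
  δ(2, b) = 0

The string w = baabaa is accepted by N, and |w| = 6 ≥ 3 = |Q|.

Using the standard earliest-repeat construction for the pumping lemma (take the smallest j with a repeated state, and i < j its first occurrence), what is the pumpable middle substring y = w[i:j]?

a

State sequence: 0 -b-> 1 -a-> 1 -a-> 1 -b-> 1 -a-> 1 -a-> 1
First repeat at step 2: 1 was already visited.

So i = 1, j = 2, giving x = w[0:1] = b, y = w[1:2] = a, z = w[2:6] = abaa.
Check: |xy| = 2 ≤ 3 and |y| = 1 ≥ 1. Reading y takes N from 1 back to 1, so every xyⁱz is accepted.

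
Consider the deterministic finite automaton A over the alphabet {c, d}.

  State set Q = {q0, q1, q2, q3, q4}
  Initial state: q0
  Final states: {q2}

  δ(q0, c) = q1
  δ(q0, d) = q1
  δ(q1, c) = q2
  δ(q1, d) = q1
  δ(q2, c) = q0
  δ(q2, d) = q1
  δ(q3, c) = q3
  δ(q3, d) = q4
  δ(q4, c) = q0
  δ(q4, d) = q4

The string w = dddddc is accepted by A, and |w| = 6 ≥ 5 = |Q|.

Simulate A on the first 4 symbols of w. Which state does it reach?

q1

State sequence: q0 -d-> q1 -d-> q1 -d-> q1 -d-> q1

After reading 4 characters, A is in state q1.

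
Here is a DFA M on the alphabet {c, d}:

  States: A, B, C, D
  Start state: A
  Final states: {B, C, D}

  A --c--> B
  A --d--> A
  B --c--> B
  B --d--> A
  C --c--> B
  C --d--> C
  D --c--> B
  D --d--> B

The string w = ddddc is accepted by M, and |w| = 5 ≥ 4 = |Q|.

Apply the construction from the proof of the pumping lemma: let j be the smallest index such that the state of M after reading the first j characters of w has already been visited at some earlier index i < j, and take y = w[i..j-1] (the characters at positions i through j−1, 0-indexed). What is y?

d

Run of M on w = d d d d c:
  step 0: A  (start)
  step 1: A  (read d: A→A)   ← first repeat (A seen earlier)
  step 2: A  (read d: A→A)
  step 3: A  (read d: A→A)
  step 4: A  (read d: A→A)
  step 5: B  (read c: A→B)

So i = 0, j = 1, giving x = w[0:0] = ε, y = w[0:1] = d, z = w[1:5] = dddc.
Check: |xy| = 1 ≤ 4 and |y| = 1 ≥ 1. Reading y takes M from A back to A, so every xyⁱz is accepted.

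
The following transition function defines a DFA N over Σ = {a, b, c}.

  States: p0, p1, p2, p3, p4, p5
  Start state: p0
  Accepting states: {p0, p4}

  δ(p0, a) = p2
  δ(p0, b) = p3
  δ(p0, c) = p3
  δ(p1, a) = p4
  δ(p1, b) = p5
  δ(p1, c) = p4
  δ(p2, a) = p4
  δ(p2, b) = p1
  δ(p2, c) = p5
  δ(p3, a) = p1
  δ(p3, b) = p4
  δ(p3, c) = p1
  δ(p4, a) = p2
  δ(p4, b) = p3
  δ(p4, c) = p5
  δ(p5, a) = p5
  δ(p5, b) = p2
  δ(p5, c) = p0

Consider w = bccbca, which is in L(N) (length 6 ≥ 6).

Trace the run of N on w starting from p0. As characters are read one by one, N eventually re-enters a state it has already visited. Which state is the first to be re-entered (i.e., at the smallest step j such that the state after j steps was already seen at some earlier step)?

p3

State sequence: p0 -b-> p3 -c-> p1 -c-> p4 -b-> p3 -c-> p1 -a-> p4
First repeat at step 4: p3 was already visited.

The earliest repeat is at step j = 4: N is in p3, which it already visited at step i = 1.
Pumping length from the standard proof: p = 6 (the number of states). The repeated state found above gives |xy| = j ≤ 6 and |y| = j − i ≥ 1.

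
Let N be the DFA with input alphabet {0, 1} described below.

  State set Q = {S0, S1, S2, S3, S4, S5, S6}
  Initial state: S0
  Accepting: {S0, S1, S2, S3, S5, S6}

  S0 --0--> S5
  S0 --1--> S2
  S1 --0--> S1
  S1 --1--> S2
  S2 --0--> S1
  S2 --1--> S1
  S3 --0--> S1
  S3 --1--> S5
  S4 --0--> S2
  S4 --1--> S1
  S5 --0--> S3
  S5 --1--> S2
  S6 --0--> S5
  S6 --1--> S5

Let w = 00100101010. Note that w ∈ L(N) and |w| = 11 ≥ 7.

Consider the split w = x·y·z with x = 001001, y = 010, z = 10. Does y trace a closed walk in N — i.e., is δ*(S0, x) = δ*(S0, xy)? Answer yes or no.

no

State sequence: S0 -0-> S5 -0-> S3 -1-> S5 -0-> S3 -0-> S1 -1-> S2 -0-> S1 -1-> S2 -0-> S1

After x (step 6): S2. After xy (step 9): S1.
They differ (S2 ≠ S1), so y is not a cycle from the state after x; this split is not the one the pumping-lemma construction produces, and pumping y need not keep the string in L(N).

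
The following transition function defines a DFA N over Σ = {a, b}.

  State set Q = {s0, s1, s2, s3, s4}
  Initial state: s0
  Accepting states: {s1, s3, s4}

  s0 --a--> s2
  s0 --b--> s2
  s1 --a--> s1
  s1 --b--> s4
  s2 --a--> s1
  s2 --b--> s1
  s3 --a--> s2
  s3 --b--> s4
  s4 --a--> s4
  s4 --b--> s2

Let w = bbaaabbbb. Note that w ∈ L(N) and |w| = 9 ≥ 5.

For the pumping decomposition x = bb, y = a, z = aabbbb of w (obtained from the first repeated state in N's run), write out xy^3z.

xy^3z = bb·a·a·a·aabbbb = bbaaaaabbbb.
Reading y = a takes N from s1 back to s1, so after x·y·y·y the machine is still in s1, and z then leads to the accepting state s4. Hence bbaaaaabbbb ∈ L(N).

bbaaaaabbbb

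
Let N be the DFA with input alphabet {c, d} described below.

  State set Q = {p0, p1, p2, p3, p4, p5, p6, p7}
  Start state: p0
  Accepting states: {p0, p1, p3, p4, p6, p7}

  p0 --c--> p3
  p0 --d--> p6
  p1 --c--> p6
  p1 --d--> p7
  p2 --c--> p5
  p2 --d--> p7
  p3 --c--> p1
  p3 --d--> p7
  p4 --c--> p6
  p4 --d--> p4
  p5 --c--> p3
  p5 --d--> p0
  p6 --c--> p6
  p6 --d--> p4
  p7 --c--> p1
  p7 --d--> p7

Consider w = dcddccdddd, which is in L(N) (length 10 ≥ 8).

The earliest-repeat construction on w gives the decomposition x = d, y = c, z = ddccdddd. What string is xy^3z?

xy^3z = d·c·c·c·ddccdddd = dcccddccdddd.
Reading y = c takes N from p6 back to p6, so after x·y·y·y the machine is still in p6, and z then leads to the accepting state p4. Hence dcccddccdddd ∈ L(N).

dcccddccdddd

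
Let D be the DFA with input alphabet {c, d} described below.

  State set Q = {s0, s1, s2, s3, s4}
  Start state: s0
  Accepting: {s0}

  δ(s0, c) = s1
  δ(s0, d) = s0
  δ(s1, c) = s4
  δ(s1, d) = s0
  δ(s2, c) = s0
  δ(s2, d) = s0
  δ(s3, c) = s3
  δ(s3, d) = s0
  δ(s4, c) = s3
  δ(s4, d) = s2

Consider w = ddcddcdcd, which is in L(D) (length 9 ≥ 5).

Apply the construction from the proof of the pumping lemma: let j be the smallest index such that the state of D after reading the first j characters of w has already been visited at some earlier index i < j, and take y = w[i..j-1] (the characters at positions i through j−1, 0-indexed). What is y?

d

Run of D on w = d d c d d c d c d:
  step 0: s0  (start)
  step 1: s0  (read d: s0→s0)   ← first repeat (s0 seen earlier)
  step 2: s0  (read d: s0→s0)
  step 3: s1  (read c: s0→s1)
  step 4: s0  (read d: s1→s0)
  step 5: s0  (read d: s0→s0)
  step 6: s1  (read c: s0→s1)
  step 7: s0  (read d: s1→s0)
  step 8: s1  (read c: s0→s1)
  step 9: s0  (read d: s1→s0)

So i = 0, j = 1, giving x = w[0:0] = ε, y = w[0:1] = d, z = w[1:9] = dcddcdcd.
Check: |xy| = 1 ≤ 5 and |y| = 1 ≥ 1. Reading y takes D from s0 back to s0, so every xyⁱz is accepted.
Since D has 5 states, any run of length ≥ 5 visits 5+1 states, so by pigeonhole some state repeats within the first 5 steps — that repeat gives the pumpable loop.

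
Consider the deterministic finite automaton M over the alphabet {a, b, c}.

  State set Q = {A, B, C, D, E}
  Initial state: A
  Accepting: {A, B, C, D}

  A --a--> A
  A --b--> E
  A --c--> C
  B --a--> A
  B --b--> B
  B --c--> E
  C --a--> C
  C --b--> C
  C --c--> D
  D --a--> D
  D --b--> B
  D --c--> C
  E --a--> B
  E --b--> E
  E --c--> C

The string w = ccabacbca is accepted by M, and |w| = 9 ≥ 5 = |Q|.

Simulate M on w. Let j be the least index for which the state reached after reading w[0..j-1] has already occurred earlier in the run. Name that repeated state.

State sequence: A -c-> C -c-> D -a-> D -b-> B -a-> A -c-> C -b-> C -c-> D -a-> D
First repeat at step 3: D was already visited.

The earliest repeat is at step j = 3: M is in D, which it already visited at step i = 2.

D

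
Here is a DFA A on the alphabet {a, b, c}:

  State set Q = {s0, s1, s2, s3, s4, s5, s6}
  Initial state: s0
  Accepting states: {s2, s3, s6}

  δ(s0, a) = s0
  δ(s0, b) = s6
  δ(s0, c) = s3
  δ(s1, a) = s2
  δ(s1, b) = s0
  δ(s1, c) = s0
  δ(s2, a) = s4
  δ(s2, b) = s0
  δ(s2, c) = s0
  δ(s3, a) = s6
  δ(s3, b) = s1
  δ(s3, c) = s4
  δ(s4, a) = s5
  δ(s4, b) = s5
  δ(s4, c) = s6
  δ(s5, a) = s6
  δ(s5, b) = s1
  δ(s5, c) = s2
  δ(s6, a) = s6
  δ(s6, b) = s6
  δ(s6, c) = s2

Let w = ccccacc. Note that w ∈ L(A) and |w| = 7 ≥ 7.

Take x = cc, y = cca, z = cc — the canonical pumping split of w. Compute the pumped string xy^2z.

ccccaccacc

xy^2z = cc·cca·cca·cc = ccccaccacc.
Reading y = cca takes A from s4 back to s4, so after x·y·y the machine is still in s4, and z then leads to the accepting state s2. Hence ccccaccacc ∈ L(A).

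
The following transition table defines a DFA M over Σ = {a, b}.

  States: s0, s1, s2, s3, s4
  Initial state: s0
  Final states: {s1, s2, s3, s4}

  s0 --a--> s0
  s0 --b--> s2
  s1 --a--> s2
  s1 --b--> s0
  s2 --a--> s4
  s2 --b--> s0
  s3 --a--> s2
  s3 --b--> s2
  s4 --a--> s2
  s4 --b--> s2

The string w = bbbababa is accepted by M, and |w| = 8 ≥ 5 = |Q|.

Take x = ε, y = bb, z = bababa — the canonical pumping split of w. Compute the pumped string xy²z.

bbbbbababa

xy^2z = ε·bb·bb·bababa = bbbbbababa.
Reading y = bb takes M from s0 back to s0, so after x·y·y the machine is still in s0, and z then leads to the accepting state s4. Hence bbbbbababa ∈ L(M).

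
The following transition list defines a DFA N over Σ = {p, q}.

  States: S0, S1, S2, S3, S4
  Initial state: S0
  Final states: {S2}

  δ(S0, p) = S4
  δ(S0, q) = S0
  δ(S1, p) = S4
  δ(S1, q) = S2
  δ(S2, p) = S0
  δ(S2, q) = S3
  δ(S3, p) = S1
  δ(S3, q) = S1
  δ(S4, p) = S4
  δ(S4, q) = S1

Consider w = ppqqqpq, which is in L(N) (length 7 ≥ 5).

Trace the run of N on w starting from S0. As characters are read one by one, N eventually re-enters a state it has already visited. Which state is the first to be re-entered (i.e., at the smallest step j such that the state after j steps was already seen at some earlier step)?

S4

Run of N on w = p p q q q p q:
  step 0: S0  (start)
  step 1: S4  (read p: S0→S4)
  step 2: S4  (read p: S4→S4)   ← first repeat (S4 seen earlier)
  step 3: S1  (read q: S4→S1)
  step 4: S2  (read q: S1→S2)
  step 5: S3  (read q: S2→S3)
  step 6: S1  (read p: S3→S1)
  step 7: S2  (read q: S1→S2)

The earliest repeat is at step j = 2: N is in S4, which it already visited at step i = 1.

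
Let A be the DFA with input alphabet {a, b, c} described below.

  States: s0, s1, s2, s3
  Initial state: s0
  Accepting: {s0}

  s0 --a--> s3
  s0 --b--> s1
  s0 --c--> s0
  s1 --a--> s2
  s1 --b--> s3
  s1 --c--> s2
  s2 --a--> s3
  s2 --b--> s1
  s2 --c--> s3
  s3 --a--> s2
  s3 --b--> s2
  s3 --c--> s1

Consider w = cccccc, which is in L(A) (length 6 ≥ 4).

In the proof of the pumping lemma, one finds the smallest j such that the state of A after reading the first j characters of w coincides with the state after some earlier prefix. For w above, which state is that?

s0

State sequence: s0 -c-> s0 -c-> s0 -c-> s0 -c-> s0 -c-> s0 -c-> s0
First repeat at step 1: s0 was already visited.

The earliest repeat is at step j = 1: A is in s0, which it already visited at step i = 0.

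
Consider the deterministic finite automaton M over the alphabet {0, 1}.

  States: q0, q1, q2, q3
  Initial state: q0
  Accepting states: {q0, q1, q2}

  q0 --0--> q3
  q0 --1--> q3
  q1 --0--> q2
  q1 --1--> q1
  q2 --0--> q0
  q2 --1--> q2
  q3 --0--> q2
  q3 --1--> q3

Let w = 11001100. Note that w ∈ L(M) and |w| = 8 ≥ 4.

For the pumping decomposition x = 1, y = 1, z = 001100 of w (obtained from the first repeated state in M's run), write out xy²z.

xy^2z = 1·1·1·001100 = 111001100.
Reading y = 1 takes M from q3 back to q3, so after x·y·y the machine is still in q3, and z then leads to the accepting state q0. Hence 111001100 ∈ L(M).

111001100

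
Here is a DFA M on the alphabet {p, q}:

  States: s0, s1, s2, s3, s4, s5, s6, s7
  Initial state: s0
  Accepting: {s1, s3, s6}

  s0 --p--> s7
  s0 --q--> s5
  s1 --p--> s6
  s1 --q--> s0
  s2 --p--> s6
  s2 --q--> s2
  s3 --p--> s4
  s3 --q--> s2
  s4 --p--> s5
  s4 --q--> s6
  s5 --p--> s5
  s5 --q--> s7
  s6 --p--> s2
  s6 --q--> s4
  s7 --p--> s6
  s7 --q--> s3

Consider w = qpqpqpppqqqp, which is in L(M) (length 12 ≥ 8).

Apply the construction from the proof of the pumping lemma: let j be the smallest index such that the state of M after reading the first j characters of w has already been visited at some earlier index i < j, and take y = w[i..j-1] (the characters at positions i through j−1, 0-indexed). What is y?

Run of M on w = q p q p q p p p q q q p:
  step 0: s0  (start)
  step 1: s5  (read q: s0→s5)
  step 2: s5  (read p: s5→s5)   ← first repeat (s5 seen earlier)
  step 3: s7  (read q: s5→s7)
  step 4: s6  (read p: s7→s6)
  step 5: s4  (read q: s6→s4)
  step 6: s5  (read p: s4→s5)
  step 7: s5  (read p: s5→s5)
  step 8: s5  (read p: s5→s5)
  step 9: s7  (read q: s5→s7)
  step 10: s3  (read q: s7→s3)
  step 11: s2  (read q: s3→s2)
  step 12: s6  (read p: s2→s6)

So i = 1, j = 2, giving x = w[0:1] = q, y = w[1:2] = p, z = w[2:12] = qpqpppqqqp.
Check: |xy| = 2 ≤ 8 and |y| = 1 ≥ 1. Reading y takes M from s5 back to s5, so every xyⁱz is accepted.
Since M has 8 states, any run of length ≥ 8 visits 8+1 states, so by pigeonhole some state repeats within the first 8 steps — that repeat gives the pumpable loop.

p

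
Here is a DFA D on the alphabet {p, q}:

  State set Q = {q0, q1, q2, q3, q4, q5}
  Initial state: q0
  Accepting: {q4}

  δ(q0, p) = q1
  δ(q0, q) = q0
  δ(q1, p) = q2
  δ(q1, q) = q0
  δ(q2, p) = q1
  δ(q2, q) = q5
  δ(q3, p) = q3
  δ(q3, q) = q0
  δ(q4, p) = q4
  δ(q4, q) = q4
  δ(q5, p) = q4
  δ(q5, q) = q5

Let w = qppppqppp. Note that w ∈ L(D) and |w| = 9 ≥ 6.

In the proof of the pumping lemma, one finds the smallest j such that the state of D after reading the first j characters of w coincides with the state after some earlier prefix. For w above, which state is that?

q0

Run of D on w = q p p p p q p p p:
  step 0: q0  (start)
  step 1: q0  (read q: q0→q0)   ← first repeat (q0 seen earlier)
  step 2: q1  (read p: q0→q1)
  step 3: q2  (read p: q1→q2)
  step 4: q1  (read p: q2→q1)
  step 5: q2  (read p: q1→q2)
  step 6: q5  (read q: q2→q5)
  step 7: q4  (read p: q5→q4)
  step 8: q4  (read p: q4→q4)
  step 9: q4  (read p: q4→q4)

The earliest repeat is at step j = 1: D is in q0, which it already visited at step i = 0.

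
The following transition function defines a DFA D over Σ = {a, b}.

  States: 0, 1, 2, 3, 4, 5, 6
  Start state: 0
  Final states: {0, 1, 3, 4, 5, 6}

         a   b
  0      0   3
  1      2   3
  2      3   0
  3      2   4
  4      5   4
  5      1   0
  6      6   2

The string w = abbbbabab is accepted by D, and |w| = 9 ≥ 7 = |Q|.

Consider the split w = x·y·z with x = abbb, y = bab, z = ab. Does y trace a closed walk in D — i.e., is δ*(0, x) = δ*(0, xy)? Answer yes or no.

State sequence: 0 -a-> 0 -b-> 3 -b-> 4 -b-> 4 -b-> 4 -a-> 5 -b-> 0

After x (step 4): 4. After xy (step 7): 0.
They differ (4 ≠ 0), so y is not a cycle from the state after x; this split is not the one the pumping-lemma construction produces, and pumping y need not keep the string in L(D).

no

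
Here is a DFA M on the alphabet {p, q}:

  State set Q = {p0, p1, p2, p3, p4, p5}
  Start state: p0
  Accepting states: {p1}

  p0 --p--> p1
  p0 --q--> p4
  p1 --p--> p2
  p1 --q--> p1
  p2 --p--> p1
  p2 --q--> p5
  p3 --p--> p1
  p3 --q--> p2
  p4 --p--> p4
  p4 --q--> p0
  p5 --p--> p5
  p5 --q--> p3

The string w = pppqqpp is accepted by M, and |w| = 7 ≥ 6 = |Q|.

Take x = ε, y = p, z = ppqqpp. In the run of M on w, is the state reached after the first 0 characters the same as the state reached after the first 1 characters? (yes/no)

no

Run of M on the first 1 characters of w = p:
  step 0: p0  (start)
  step 1: p1  (read p: p0→p1)

After x (step 0): p0. After xy (step 1): p1.
They differ (p0 ≠ p1), so y is not a cycle from the state after x; this split is not the one the pumping-lemma construction produces, and pumping y need not keep the string in L(M).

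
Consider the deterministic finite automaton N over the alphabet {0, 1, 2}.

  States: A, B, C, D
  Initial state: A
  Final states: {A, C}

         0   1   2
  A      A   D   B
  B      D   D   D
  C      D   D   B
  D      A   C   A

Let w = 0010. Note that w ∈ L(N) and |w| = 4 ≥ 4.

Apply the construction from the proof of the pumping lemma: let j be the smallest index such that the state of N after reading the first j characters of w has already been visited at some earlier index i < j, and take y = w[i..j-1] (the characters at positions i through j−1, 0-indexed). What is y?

State sequence: A -0-> A -0-> A -1-> D -0-> A
First repeat at step 1: A was already visited.

So i = 0, j = 1, giving x = w[0:0] = ε, y = w[0:1] = 0, z = w[1:4] = 010.
Check: |xy| = 1 ≤ 4 and |y| = 1 ≥ 1. Reading y takes N from A back to A, so every xyⁱz is accepted.

0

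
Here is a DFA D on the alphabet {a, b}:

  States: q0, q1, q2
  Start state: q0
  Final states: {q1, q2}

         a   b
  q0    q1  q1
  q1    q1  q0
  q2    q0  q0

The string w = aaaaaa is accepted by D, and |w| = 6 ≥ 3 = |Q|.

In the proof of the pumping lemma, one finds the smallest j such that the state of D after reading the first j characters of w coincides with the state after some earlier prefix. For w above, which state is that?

q1

State sequence: q0 -a-> q1 -a-> q1 -a-> q1 -a-> q1 -a-> q1 -a-> q1
First repeat at step 2: q1 was already visited.

The earliest repeat is at step j = 2: D is in q1, which it already visited at step i = 1.
Pumping length from the standard proof: p = 3 (the number of states). The repeated state found above gives |xy| = j ≤ 3 and |y| = j − i ≥ 1.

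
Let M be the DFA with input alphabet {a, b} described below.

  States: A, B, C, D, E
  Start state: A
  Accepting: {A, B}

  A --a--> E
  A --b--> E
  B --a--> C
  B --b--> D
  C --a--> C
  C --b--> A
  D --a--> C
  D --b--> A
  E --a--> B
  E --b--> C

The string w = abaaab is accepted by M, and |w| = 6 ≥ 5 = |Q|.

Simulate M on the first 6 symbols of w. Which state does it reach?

State sequence: A -a-> E -b-> C -a-> C -a-> C -a-> C -b-> A

After reading 6 characters, M is in state A.

A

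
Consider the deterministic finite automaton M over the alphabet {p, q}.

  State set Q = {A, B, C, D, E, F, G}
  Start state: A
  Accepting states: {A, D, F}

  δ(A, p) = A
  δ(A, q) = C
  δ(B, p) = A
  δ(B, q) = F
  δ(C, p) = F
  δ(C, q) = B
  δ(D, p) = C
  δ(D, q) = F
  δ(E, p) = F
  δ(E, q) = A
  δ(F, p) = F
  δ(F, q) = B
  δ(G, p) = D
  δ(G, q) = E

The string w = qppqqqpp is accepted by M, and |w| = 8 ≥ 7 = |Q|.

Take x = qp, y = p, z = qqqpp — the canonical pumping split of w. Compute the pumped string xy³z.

xy^3z = qp·p·p·p·qqqpp = qppppqqqpp.
Reading y = p takes M from F back to F, so after x·y·y·y the machine is still in F, and z then leads to the accepting state A. Hence qppppqqqpp ∈ L(M).

qppppqqqpp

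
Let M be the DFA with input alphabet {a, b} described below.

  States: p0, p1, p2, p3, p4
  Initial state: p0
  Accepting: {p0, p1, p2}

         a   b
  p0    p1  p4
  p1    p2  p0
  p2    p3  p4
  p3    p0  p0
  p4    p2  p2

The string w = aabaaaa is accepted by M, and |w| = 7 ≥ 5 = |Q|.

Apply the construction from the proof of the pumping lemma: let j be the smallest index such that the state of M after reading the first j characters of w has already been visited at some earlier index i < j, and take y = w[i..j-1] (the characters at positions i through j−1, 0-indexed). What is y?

State sequence: p0 -a-> p1 -a-> p2 -b-> p4 -a-> p2 -a-> p3 -a-> p0 -a-> p1
First repeat at step 4: p2 was already visited.

So i = 2, j = 4, giving x = w[0:2] = aa, y = w[2:4] = ba, z = w[4:7] = aaa.
Check: |xy| = 4 ≤ 5 and |y| = 2 ≥ 1. Reading y takes M from p2 back to p2, so every xyⁱz is accepted.
The DFA has 5 states, so the proof of the pumping lemma guarantees a repeated state among the first 5+1 visited; the segment between the two visits is the pumpable y.

ba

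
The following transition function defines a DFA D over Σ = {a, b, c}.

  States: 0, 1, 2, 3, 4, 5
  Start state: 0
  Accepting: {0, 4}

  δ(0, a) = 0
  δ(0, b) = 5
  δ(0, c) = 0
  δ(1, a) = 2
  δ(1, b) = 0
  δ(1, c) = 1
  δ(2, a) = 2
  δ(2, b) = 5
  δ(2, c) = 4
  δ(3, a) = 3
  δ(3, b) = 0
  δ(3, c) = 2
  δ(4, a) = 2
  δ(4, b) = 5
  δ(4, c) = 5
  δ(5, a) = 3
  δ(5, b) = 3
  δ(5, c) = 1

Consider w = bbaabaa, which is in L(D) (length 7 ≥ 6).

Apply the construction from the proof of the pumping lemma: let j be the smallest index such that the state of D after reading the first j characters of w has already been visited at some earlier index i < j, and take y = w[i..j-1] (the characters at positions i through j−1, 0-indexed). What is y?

State sequence: 0 -b-> 5 -b-> 3 -a-> 3 -a-> 3 -b-> 0 -a-> 0 -a-> 0
First repeat at step 3: 3 was already visited.

So i = 2, j = 3, giving x = w[0:2] = bb, y = w[2:3] = a, z = w[3:7] = abaa.
Check: |xy| = 3 ≤ 6 and |y| = 1 ≥ 1. Reading y takes D from 3 back to 3, so every xyⁱz is accepted.
Pumping length from the standard proof: p = 6 (the number of states). The repeated state found above gives |xy| = j ≤ 6 and |y| = j − i ≥ 1.

a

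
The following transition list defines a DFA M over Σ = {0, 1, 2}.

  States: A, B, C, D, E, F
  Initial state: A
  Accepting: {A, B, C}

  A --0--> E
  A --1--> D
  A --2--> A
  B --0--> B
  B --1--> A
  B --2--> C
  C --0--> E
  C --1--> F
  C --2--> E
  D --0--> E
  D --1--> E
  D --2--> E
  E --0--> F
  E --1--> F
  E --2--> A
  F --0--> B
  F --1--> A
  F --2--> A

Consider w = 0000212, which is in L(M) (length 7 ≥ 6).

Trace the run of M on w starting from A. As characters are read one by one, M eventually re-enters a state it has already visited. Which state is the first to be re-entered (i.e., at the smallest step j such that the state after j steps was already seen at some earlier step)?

Run of M on w = 0 0 0 0 2 1 2:
  step 0: A  (start)
  step 1: E  (read 0: A→E)
  step 2: F  (read 0: E→F)
  step 3: B  (read 0: F→B)
  step 4: B  (read 0: B→B)   ← first repeat (B seen earlier)
  step 5: C  (read 2: B→C)
  step 6: F  (read 1: C→F)
  step 7: A  (read 2: F→A)

The earliest repeat is at step j = 4: M is in B, which it already visited at step i = 3.

B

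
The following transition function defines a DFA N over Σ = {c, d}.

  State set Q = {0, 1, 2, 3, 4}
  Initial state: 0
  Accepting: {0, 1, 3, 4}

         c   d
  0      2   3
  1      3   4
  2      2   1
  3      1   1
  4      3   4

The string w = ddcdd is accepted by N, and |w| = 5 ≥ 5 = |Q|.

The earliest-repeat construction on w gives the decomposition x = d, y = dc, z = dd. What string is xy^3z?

ddcdcdcdd

xy^3z = d·dc·dc·dc·dd = ddcdcdcdd.
Reading y = dc takes N from 3 back to 3, so after x·y·y·y the machine is still in 3, and z then leads to the accepting state 4. Hence ddcdcdcdd ∈ L(N).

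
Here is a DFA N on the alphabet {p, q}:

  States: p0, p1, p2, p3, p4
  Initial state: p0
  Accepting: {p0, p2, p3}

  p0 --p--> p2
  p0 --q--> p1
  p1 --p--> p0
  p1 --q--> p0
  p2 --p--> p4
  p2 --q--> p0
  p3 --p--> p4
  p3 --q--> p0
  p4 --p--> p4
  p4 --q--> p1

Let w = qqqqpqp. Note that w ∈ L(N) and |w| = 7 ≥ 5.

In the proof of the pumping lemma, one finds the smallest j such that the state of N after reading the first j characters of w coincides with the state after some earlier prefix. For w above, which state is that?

p0

State sequence: p0 -q-> p1 -q-> p0 -q-> p1 -q-> p0 -p-> p2 -q-> p0 -p-> p2
First repeat at step 2: p0 was already visited.

The earliest repeat is at step j = 2: N is in p0, which it already visited at step i = 0.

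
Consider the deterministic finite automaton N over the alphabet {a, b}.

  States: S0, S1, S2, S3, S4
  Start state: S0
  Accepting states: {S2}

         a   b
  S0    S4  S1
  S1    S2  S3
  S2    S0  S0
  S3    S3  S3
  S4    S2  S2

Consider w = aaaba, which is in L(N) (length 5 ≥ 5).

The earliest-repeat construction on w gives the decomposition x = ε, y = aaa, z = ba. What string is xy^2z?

aaaaaaba

xy^2z = ε·aaa·aaa·ba = aaaaaaba.
Reading y = aaa takes N from S0 back to S0, so after x·y·y the machine is still in S0, and z then leads to the accepting state S2. Hence aaaaaaba ∈ L(N).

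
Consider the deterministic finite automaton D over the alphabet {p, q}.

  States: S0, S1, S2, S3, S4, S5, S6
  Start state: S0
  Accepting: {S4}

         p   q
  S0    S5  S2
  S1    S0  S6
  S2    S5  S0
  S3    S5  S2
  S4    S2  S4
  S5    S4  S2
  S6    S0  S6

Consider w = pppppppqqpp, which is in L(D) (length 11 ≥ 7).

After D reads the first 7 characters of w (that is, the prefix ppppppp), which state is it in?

Run of D on the first 7 characters of w = p p p p p p p:
  step 0: S0  (start)
  step 1: S5  (read p: S0→S5)
  step 2: S4  (read p: S5→S4)
  step 3: S2  (read p: S4→S2)
  step 4: S5  (read p: S2→S5)
  step 5: S4  (read p: S5→S4)
  step 6: S2  (read p: S4→S2)
  step 7: S5  (read p: S2→S5)

After reading 7 characters, D is in state S5.

S5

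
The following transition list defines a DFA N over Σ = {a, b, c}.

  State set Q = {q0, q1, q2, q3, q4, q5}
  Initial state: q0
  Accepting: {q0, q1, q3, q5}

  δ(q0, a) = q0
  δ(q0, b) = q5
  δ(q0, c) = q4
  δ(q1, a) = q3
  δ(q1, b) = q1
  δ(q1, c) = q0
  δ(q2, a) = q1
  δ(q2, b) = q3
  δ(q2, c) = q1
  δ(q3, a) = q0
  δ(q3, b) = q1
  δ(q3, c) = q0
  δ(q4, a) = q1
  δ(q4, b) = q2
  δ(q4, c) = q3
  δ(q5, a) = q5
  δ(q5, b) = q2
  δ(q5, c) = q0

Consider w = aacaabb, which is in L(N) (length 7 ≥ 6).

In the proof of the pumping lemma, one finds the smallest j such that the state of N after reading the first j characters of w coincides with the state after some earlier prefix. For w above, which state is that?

State sequence: q0 -a-> q0 -a-> q0 -c-> q4 -a-> q1 -a-> q3 -b-> q1 -b-> q1
First repeat at step 1: q0 was already visited.

The earliest repeat is at step j = 1: N is in q0, which it already visited at step i = 0.
With |Q| = 6, pigeonhole forces a state repeat no later than step 6; the substring read between the first and second visits to that state can be pumped.

q0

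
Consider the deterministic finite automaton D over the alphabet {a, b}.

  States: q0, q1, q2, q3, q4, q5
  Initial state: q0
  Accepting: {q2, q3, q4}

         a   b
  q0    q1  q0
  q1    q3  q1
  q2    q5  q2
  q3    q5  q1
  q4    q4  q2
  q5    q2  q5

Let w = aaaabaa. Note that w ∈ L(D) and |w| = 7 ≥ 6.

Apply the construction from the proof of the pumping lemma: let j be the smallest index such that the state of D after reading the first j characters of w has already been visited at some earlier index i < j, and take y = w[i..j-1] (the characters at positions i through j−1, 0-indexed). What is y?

Run of D on w = a a a a b a a:
  step 0: q0  (start)
  step 1: q1  (read a: q0→q1)
  step 2: q3  (read a: q1→q3)
  step 3: q5  (read a: q3→q5)
  step 4: q2  (read a: q5→q2)
  step 5: q2  (read b: q2→q2)   ← first repeat (q2 seen earlier)
  step 6: q5  (read a: q2→q5)
  step 7: q2  (read a: q5→q2)

So i = 4, j = 5, giving x = w[0:4] = aaaa, y = w[4:5] = b, z = w[5:7] = aa.
Check: |xy| = 5 ≤ 6 and |y| = 1 ≥ 1. Reading y takes D from q2 back to q2, so every xyⁱz is accepted.
Pumping length from the standard proof: p = 6 (the number of states). The repeated state found above gives |xy| = j ≤ 6 and |y| = j − i ≥ 1.

b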